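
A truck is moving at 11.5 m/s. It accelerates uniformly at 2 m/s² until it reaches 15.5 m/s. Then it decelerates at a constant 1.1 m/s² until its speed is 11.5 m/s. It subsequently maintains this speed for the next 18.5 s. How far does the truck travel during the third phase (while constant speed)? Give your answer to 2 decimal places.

212.75 m

Phase 1 (accelerating): v₀ = 11.5 m/s, a = 2 m/s².
v = v₀ + at → t = (15.5 − 11.5) / 2 = 2.00 s
v² = v₀² + 2aΔx → Δx = (15.5² − 11.5²)/(2·2) = 27.0 m

Phase 2 (decelerating): v₀ = 15.5 m/s, a = -1.1 m/s².
v = v₀ + at → t = (11.5 − 15.5) / -1.1 = 3.64 s
v² = v₀² + 2aΔx → Δx = (11.5² − 15.5²)/(2·-1.1) = 49.1 m

Phase 3 (constant speed): v₀ = 11.5 m/s, a = 0 m/s².
v = v₀ + at = 11.5 + (0)(18.5) = 11.5 m/s
Δx = v₀t + ½at² = 11.5·18.5 + 0.5·0·18.5² = 213 m
Distance in phase 3 = 213 m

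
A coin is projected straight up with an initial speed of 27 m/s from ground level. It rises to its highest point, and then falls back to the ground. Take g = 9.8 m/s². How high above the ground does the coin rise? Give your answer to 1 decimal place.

Phase 1 (rising): v₀ = 27.0 m/s, a = -9.8 m/s².
v = v₀ + at → t = (0 − 27.0) / -9.8 = 2.76 s
v² = v₀² + 2aΔx → Δx = (0² − 27.0²)/(2·-9.8) = 37.2 m
Maximum height = 37.2 m

37.2 m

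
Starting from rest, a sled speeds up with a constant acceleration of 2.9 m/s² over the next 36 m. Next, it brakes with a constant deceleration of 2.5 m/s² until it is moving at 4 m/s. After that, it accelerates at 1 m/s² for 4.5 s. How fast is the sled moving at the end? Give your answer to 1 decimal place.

Phase 1 (accelerating): v₀ = 0 m/s, a = 2.9 m/s².
v² = v₀² + 2aΔx = 0² + 2·2.9·36 = 209 → v = 14.4 m/s
t = (v − v₀)/a = (14.4 − 0)/2.9 = 4.98 s

Phase 2 (decelerating): v₀ = 14.4 m/s, a = -2.5 m/s².
v = v₀ + at → t = (4 − 14.4) / -2.5 = 4.18 s
v² = v₀² + 2aΔx → Δx = (4² − 14.4²)/(2·-2.5) = 38.6 m

Phase 3 (accelerating): v₀ = 4.00 m/s, a = 1 m/s².
v = v₀ + at = 4.00 + (1)(4.5) = 8.50 m/s
Δx = v₀t + ½at² = 4.00·4.5 + 0.5·1·4.5² = 28.1 m
Final speed = 8.50 m/s

8.5 m/s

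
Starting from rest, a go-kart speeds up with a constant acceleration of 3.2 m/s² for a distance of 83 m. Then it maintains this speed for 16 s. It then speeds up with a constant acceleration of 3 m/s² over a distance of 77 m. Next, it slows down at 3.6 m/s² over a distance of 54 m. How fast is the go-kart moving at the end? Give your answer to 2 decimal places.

Phase 1 (accelerating): v₀ = 0 m/s, a = 3.2 m/s².
v² = v₀² + 2aΔx = 0² + 2·3.2·83 = 531 → v = 23.0 m/s
t = (v − v₀)/a = (23.0 − 0)/3.2 = 7.20 s

Phase 2 (constant speed): v₀ = 23.0 m/s, a = 0 m/s².
v = v₀ + at = 23.0 + (0)(16) = 23.0 m/s
Δx = v₀t + ½at² = 23.0·16 + 0.5·0·16² = 369 m

Phase 3 (accelerating): v₀ = 23.0 m/s, a = 3 m/s².
v² = v₀² + 2aΔx = 23.0² + 2·3·77 = 993 → v = 31.5 m/s
t = (v − v₀)/a = (31.5 − 23.0)/3 = 2.82 s

Phase 4 (decelerating): v₀ = 31.5 m/s, a = -3.6 m/s².
v² = v₀² + 2aΔx = 31.5² + 2·-3.6·54 = 604 → v = 24.6 m/s
t = (v − v₀)/a = (24.6 − 31.5)/-3.6 = 1.93 s
Final speed = 24.6 m/s

24.58 m/s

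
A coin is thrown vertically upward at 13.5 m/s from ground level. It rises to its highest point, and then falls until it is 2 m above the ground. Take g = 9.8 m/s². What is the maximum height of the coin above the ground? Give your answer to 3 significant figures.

9.30 m

Phase 1 (rising): v₀ = 13.5 m/s, a = -9.8 m/s².
v = v₀ + at → t = (0 − 13.5) / -9.8 = 1.38 s
v² = v₀² + 2aΔx → Δx = (0² − 13.5²)/(2·-9.8) = 9.30 m
Maximum height = 9.30 m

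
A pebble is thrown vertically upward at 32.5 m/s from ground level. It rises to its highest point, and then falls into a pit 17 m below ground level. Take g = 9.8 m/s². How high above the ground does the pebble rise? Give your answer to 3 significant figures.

Phase 1 (rising): v₀ = 32.5 m/s, a = -9.8 m/s².
v = v₀ + at → t = (0 − 32.5) / -9.8 = 3.32 s
v² = v₀² + 2aΔx → Δx = (0² − 32.5²)/(2·-9.8) = 53.9 m
Maximum height = 53.9 m

53.9 m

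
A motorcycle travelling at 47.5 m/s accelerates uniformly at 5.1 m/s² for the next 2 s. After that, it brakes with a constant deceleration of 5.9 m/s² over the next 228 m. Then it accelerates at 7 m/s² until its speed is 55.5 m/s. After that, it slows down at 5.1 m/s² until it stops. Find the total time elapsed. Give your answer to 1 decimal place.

22.7 s

Phase 1 (accelerating): v₀ = 47.5 m/s, a = 5.1 m/s².
v = v₀ + at = 47.5 + (5.1)(2) = 57.7 m/s
Δx = v₀t + ½at² = 47.5·2 + 0.5·5.1·2² = 105 m

Phase 2 (decelerating): v₀ = 57.7 m/s, a = -5.9 m/s².
v² = v₀² + 2aΔx = 57.7² + 2·-5.9·228 = 639 → v = 25.3 m/s
t = (v − v₀)/a = (25.3 − 57.7)/-5.9 = 5.50 s

Phase 3 (accelerating): v₀ = 25.3 m/s, a = 7 m/s².
v = v₀ + at → t = (55.5 − 25.3) / 7 = 4.32 s
v² = v₀² + 2aΔx → Δx = (55.5² − 25.3²)/(2·7) = 174 m

Phase 4 (decelerating): v₀ = 55.5 m/s, a = -5.1 m/s².
v = v₀ + at → t = (0 − 55.5) / -5.1 = 10.9 s
v² = v₀² + 2aΔx → Δx = (0² − 55.5²)/(2·-5.1) = 302 m
Total time = 2.00 + 5.50 + 4.32 + 10.9 = 22.7 s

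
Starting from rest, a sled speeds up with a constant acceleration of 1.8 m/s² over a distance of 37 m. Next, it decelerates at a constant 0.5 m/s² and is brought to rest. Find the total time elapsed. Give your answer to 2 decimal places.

29.49 s

Phase 1 (accelerating): v₀ = 0 m/s, a = 1.8 m/s².
v² = v₀² + 2aΔx = 0² + 2·1.8·37 = 133 → v = 11.5 m/s
t = (v − v₀)/a = (11.5 − 0)/1.8 = 6.41 s

Phase 2 (decelerating): v₀ = 11.5 m/s, a = -0.5 m/s².
v = v₀ + at → t = (0 − 11.5) / -0.5 = 23.1 s
v² = v₀² + 2aΔx → Δx = (0² − 11.5²)/(2·-0.5) = 133 m
Total time = 6.41 + 23.1 = 29.5 s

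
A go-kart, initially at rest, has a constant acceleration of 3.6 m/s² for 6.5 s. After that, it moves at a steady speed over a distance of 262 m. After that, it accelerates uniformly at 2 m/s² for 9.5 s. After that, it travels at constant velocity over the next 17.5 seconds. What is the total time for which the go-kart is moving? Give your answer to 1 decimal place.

44.7 s

Phase 1 (accelerating): v₀ = 0 m/s, a = 3.6 m/s².
v = v₀ + at = 0 + (3.6)(6.5) = 23.4 m/s
Δx = v₀t + ½at² = 0·6.5 + 0.5·3.6·6.5² = 76.1 m

Phase 2 (constant speed): v₀ = 23.4 m/s, a = 0 m/s².
Constant speed: t = d/v = 262/23.4 = 11.2 s

Phase 3 (accelerating): v₀ = 23.4 m/s, a = 2 m/s².
v = v₀ + at = 23.4 + (2)(9.5) = 42.4 m/s
Δx = v₀t + ½at² = 23.4·9.5 + 0.5·2·9.5² = 313 m

Phase 4 (constant speed): v₀ = 42.4 m/s, a = 0 m/s².
v = v₀ + at = 42.4 + (0)(17.5) = 42.4 m/s
Δx = v₀t + ½at² = 42.4·17.5 + 0.5·0·17.5² = 742 m
Total time = 6.50 + 11.2 + 9.50 + 17.5 = 44.7 s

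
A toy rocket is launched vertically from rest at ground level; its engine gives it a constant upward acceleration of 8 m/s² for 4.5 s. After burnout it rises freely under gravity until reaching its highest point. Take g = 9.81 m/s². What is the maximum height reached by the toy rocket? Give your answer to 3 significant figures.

Phase 1 (powered ascent): v₀ = 0 m/s, a = 8 m/s².
v = v₀ + at = 0 + (8)(4.5) = 36.0 m/s
Δx = v₀t + ½at² = 0·4.5 + 0.5·8·4.5² = 81.0 m

Phase 2 (coasting upward): v₀ = 36.0 m/s, a = -9.81 m/s².
v = v₀ + at → t = (0 − 36.0) / -9.81 = 3.67 s
v² = v₀² + 2aΔx → Δx = (0² − 36.0²)/(2·-9.81) = 66.1 m
Maximum height = 81.0 + 66.1 = 147 m

147 m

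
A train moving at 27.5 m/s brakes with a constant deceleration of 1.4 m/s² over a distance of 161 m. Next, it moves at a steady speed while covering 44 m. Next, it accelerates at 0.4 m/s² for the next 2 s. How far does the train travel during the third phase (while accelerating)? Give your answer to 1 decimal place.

Phase 1 (decelerating): v₀ = 27.5 m/s, a = -1.4 m/s².
v² = v₀² + 2aΔx = 27.5² + 2·-1.4·161 = 305 → v = 17.5 m/s
t = (v − v₀)/a = (17.5 − 27.5)/-1.4 = 7.16 s

Phase 2 (constant speed): v₀ = 17.5 m/s, a = 0 m/s².
Constant speed: t = d/v = 44/17.5 = 2.52 s

Phase 3 (accelerating): v₀ = 17.5 m/s, a = 0.4 m/s².
v = v₀ + at = 17.5 + (0.4)(2) = 18.3 m/s
Δx = v₀t + ½at² = 17.5·2 + 0.5·0.4·2² = 35.8 m
Distance in phase 3 = 35.8 m

35.8 m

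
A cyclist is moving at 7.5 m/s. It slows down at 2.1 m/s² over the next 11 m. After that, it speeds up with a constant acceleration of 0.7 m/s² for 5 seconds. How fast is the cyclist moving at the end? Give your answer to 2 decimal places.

6.67 m/s

Phase 1 (decelerating): v₀ = 7.50 m/s, a = -2.1 m/s².
v² = v₀² + 2aΔx = 7.50² + 2·-2.1·11 = 10.0 → v = 3.17 m/s
t = (v − v₀)/a = (3.17 − 7.50)/-2.1 = 2.06 s

Phase 2 (accelerating): v₀ = 3.17 m/s, a = 0.7 m/s².
v = v₀ + at = 3.17 + (0.7)(5) = 6.67 m/s
Δx = v₀t + ½at² = 3.17·5 + 0.5·0.7·5² = 24.6 m
Final speed = 6.67 m/s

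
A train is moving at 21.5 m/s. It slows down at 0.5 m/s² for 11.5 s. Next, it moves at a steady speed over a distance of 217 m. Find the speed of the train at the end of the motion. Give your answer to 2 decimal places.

Phase 1 (decelerating): v₀ = 21.5 m/s, a = -0.5 m/s².
v = v₀ + at = 21.5 + (-0.5)(11.5) = 15.8 m/s
Δx = v₀t + ½at² = 21.5·11.5 + 0.5·-0.5·11.5² = 214 m

Phase 2 (constant speed): v₀ = 15.8 m/s, a = 0 m/s².
Constant speed: t = d/v = 217/15.8 = 13.8 s
Final speed = 15.8 m/s

15.75 m/s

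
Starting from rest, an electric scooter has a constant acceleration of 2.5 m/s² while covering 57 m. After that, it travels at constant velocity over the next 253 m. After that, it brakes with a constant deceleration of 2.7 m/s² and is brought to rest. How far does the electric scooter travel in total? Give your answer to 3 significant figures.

Phase 1 (accelerating): v₀ = 0 m/s, a = 2.5 m/s².
v² = v₀² + 2aΔx = 0² + 2·2.5·57 = 285 → v = 16.9 m/s
t = (v − v₀)/a = (16.9 − 0)/2.5 = 6.75 s

Phase 2 (constant speed): v₀ = 16.9 m/s, a = 0 m/s².
Constant speed: t = d/v = 253/16.9 = 15.0 s

Phase 3 (decelerating): v₀ = 16.9 m/s, a = -2.7 m/s².
v = v₀ + at → t = (0 − 16.9) / -2.7 = 6.25 s
v² = v₀² + 2aΔx → Δx = (0² − 16.9²)/(2·-2.7) = 52.8 m
Total distance = 57.0 + 253 + 52.8 = 363 m

363 m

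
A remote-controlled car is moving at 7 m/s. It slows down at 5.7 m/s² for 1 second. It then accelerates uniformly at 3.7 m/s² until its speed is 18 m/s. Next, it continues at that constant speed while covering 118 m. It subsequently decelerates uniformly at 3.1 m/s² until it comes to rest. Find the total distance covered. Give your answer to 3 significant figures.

218 m

Phase 1 (decelerating): v₀ = 7.00 m/s, a = -5.7 m/s².
v = v₀ + at = 7.00 + (-5.7)(1) = 1.30 m/s
Δx = v₀t + ½at² = 7.00·1 + 0.5·-5.7·1² = 4.15 m

Phase 2 (accelerating): v₀ = 1.30 m/s, a = 3.7 m/s².
v = v₀ + at → t = (18 − 1.30) / 3.7 = 4.51 s
v² = v₀² + 2aΔx → Δx = (18² − 1.30²)/(2·3.7) = 43.6 m

Phase 3 (constant speed): v₀ = 18.0 m/s, a = 0 m/s².
Constant speed: t = d/v = 118/18.0 = 6.56 s

Phase 4 (decelerating): v₀ = 18.0 m/s, a = -3.1 m/s².
v = v₀ + at → t = (0 − 18.0) / -3.1 = 5.81 s
v² = v₀² + 2aΔx → Δx = (0² − 18.0²)/(2·-3.1) = 52.3 m
Total distance = 4.15 + 43.6 + 118 + 52.3 = 218 m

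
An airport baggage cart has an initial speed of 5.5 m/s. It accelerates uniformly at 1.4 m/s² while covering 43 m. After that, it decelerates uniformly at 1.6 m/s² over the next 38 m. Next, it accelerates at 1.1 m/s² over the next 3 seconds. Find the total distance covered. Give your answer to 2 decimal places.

102.12 m

Phase 1 (accelerating): v₀ = 5.50 m/s, a = 1.4 m/s².
v² = v₀² + 2aΔx = 5.50² + 2·1.4·43 = 151 → v = 12.3 m/s
t = (v − v₀)/a = (12.3 − 5.50)/1.4 = 4.84 s

Phase 2 (decelerating): v₀ = 12.3 m/s, a = -1.6 m/s².
v² = v₀² + 2aΔx = 12.3² + 2·-1.6·38 = 29.0 → v = 5.39 m/s
t = (v − v₀)/a = (5.39 − 12.3)/-1.6 = 4.30 s

Phase 3 (accelerating): v₀ = 5.39 m/s, a = 1.1 m/s².
v = v₀ + at = 5.39 + (1.1)(3) = 8.69 m/s
Δx = v₀t + ½at² = 5.39·3 + 0.5·1.1·3² = 21.1 m
Total distance = 43.0 + 38.0 + 21.1 = 102 m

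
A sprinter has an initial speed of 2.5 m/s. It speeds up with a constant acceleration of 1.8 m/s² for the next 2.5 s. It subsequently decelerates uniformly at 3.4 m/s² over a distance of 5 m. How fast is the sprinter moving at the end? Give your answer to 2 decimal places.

3.87 m/s

Phase 1 (accelerating): v₀ = 2.50 m/s, a = 1.8 m/s².
v = v₀ + at = 2.50 + (1.8)(2.5) = 7.00 m/s
Δx = v₀t + ½at² = 2.50·2.5 + 0.5·1.8·2.5² = 11.9 m

Phase 2 (decelerating): v₀ = 7.00 m/s, a = -3.4 m/s².
v² = v₀² + 2aΔx = 7.00² + 2·-3.4·5 = 15.0 → v = 3.87 m/s
t = (v − v₀)/a = (3.87 − 7.00)/-3.4 = 0.920 s
Final speed = 3.87 m/s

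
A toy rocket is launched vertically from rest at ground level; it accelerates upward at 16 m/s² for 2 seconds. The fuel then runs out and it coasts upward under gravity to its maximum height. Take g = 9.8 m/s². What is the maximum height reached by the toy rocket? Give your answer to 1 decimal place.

Phase 1 (powered ascent): v₀ = 0 m/s, a = 16 m/s².
v = v₀ + at = 0 + (16)(2) = 32.0 m/s
Δx = v₀t + ½at² = 0·2 + 0.5·16·2² = 32.0 m

Phase 2 (coasting upward): v₀ = 32.0 m/s, a = -9.8 m/s².
v = v₀ + at → t = (0 − 32.0) / -9.8 = 3.27 s
v² = v₀² + 2aΔx → Δx = (0² − 32.0²)/(2·-9.8) = 52.2 m
Maximum height = 32.0 + 52.2 = 84.2 m

84.2 m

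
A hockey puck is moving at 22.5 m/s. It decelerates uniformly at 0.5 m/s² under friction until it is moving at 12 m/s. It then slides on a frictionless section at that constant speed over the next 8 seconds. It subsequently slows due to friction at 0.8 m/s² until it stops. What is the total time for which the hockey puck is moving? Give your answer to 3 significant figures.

44.0 s

Phase 1 (decelerating): v₀ = 22.5 m/s, a = -0.5 m/s².
v = v₀ + at → t = (12 − 22.5) / -0.5 = 21.0 s
v² = v₀² + 2aΔx → Δx = (12² − 22.5²)/(2·-0.5) = 362 m

Phase 2 (constant speed): v₀ = 12.0 m/s, a = 0 m/s².
v = v₀ + at = 12.0 + (0)(8) = 12.0 m/s
Δx = v₀t + ½at² = 12.0·8 + 0.5·0·8² = 96.0 m

Phase 3 (decelerating): v₀ = 12.0 m/s, a = -0.8 m/s².
v = v₀ + at → t = (0 − 12.0) / -0.8 = 15.0 s
v² = v₀² + 2aΔx → Δx = (0² − 12.0²)/(2·-0.8) = 90.0 m
Total time = 21.0 + 8.00 + 15.0 = 44.0 s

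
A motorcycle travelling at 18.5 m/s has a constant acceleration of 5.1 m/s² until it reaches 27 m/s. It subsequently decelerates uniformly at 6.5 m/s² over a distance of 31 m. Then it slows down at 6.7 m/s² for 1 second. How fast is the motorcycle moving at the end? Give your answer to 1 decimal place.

Phase 1 (accelerating): v₀ = 18.5 m/s, a = 5.1 m/s².
v = v₀ + at → t = (27 − 18.5) / 5.1 = 1.67 s
v² = v₀² + 2aΔx → Δx = (27² − 18.5²)/(2·5.1) = 37.9 m

Phase 2 (decelerating): v₀ = 27.0 m/s, a = -6.5 m/s².
v² = v₀² + 2aΔx = 27.0² + 2·-6.5·31 = 326 → v = 18.1 m/s
t = (v − v₀)/a = (18.1 − 27.0)/-6.5 = 1.38 s

Phase 3 (decelerating): v₀ = 18.1 m/s, a = -6.7 m/s².
v = v₀ + at = 18.1 + (-6.7)(1) = 11.4 m/s
Δx = v₀t + ½at² = 18.1·1 + 0.5·-6.7·1² = 14.7 m
Final speed = 11.4 m/s

11.4 m/s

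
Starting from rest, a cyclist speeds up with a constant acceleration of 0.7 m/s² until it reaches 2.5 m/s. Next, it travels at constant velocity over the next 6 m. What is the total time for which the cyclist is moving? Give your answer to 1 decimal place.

Phase 1 (accelerating): v₀ = 0 m/s, a = 0.7 m/s².
v = v₀ + at → t = (2.5 − 0) / 0.7 = 3.57 s
v² = v₀² + 2aΔx → Δx = (2.5² − 0²)/(2·0.7) = 4.46 m

Phase 2 (constant speed): v₀ = 2.50 m/s, a = 0 m/s².
Constant speed: t = d/v = 6/2.50 = 2.40 s
Total time = 3.57 + 2.40 = 5.97 s

6.0 s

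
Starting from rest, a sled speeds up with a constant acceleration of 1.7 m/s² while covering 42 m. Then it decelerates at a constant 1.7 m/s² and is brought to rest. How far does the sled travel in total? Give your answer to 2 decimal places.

Phase 1 (accelerating): v₀ = 0 m/s, a = 1.7 m/s².
v² = v₀² + 2aΔx = 0² + 2·1.7·42 = 143 → v = 11.9 m/s
t = (v − v₀)/a = (11.9 − 0)/1.7 = 7.03 s

Phase 2 (decelerating): v₀ = 11.9 m/s, a = -1.7 m/s².
v = v₀ + at → t = (0 − 11.9) / -1.7 = 7.03 s
v² = v₀² + 2aΔx → Δx = (0² − 11.9²)/(2·-1.7) = 42.0 m
Total distance = 42.0 + 42.0 = 84.0 m

84.00 m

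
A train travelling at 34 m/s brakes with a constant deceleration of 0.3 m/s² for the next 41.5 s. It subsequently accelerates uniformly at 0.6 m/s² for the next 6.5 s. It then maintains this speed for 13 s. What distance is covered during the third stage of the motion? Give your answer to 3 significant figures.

331 m

Phase 1 (decelerating): v₀ = 34.0 m/s, a = -0.3 m/s².
v = v₀ + at = 34.0 + (-0.3)(41.5) = 21.6 m/s
Δx = v₀t + ½at² = 34.0·41.5 + 0.5·-0.3·41.5² = 1150 m

Phase 2 (accelerating): v₀ = 21.6 m/s, a = 0.6 m/s².
v = v₀ + at = 21.6 + (0.6)(6.5) = 25.4 m/s
Δx = v₀t + ½at² = 21.6·6.5 + 0.5·0.6·6.5² = 153 m

Phase 3 (constant speed): v₀ = 25.4 m/s, a = 0 m/s².
v = v₀ + at = 25.4 + (0)(13) = 25.4 m/s
Δx = v₀t + ½at² = 25.4·13 + 0.5·0·13² = 331 m
Distance in phase 3 = 331 m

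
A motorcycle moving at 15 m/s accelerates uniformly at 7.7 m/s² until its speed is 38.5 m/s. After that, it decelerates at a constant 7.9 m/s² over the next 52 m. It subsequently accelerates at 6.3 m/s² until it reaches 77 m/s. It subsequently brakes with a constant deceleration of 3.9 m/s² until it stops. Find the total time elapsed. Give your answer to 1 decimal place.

Phase 1 (accelerating): v₀ = 15.0 m/s, a = 7.7 m/s².
v = v₀ + at → t = (38.5 − 15.0) / 7.7 = 3.05 s
v² = v₀² + 2aΔx → Δx = (38.5² − 15.0²)/(2·7.7) = 81.6 m

Phase 2 (decelerating): v₀ = 38.5 m/s, a = -7.9 m/s².
v² = v₀² + 2aΔx = 38.5² + 2·-7.9·52 = 661 → v = 25.7 m/s
t = (v − v₀)/a = (25.7 − 38.5)/-7.9 = 1.62 s

Phase 3 (accelerating): v₀ = 25.7 m/s, a = 6.3 m/s².
v = v₀ + at → t = (77 − 25.7) / 6.3 = 8.14 s
v² = v₀² + 2aΔx → Δx = (77² − 25.7²)/(2·6.3) = 418 m

Phase 4 (decelerating): v₀ = 77.0 m/s, a = -3.9 m/s².
v = v₀ + at → t = (0 − 77.0) / -3.9 = 19.7 s
v² = v₀² + 2aΔx → Δx = (0² − 77.0²)/(2·-3.9) = 760 m
Total time = 3.05 + 1.62 + 8.14 + 19.7 = 32.6 s

32.6 s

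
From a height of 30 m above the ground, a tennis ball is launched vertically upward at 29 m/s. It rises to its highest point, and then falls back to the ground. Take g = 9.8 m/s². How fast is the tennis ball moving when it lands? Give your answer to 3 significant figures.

37.8 m/s

Phase 1 (rising): v₀ = 29.0 m/s, a = -9.8 m/s².
v = v₀ + at → t = (0 − 29.0) / -9.8 = 2.96 s
v² = v₀² + 2aΔx → Δx = (0² − 29.0²)/(2·-9.8) = 42.9 m

Phase 2 (falling): v₀ = 0 m/s, a = -9.8 m/s².
Falls 72.9 m from rest: t = √(2·72.9/9.8) = 3.86 s; v = g·t = 37.8 m/s.
Final speed = 37.8 m/s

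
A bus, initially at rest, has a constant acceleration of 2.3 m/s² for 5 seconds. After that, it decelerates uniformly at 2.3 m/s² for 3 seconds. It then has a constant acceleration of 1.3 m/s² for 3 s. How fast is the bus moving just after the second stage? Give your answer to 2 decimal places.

Phase 1 (accelerating): v₀ = 0 m/s, a = 2.3 m/s².
v = v₀ + at = 0 + (2.3)(5) = 11.5 m/s
Δx = v₀t + ½at² = 0·5 + 0.5·2.3·5² = 28.8 m

Phase 2 (decelerating): v₀ = 11.5 m/s, a = -2.3 m/s².
v = v₀ + at = 11.5 + (-2.3)(3) = 4.60 m/s
Δx = v₀t + ½at² = 11.5·3 + 0.5·-2.3·3² = 24.1 m
Speed at end of phase 2 = 4.60 m/s

4.60 m/s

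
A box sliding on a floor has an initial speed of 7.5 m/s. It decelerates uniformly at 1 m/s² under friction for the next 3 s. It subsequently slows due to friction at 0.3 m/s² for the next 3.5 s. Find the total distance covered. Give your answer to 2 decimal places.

Phase 1 (decelerating): v₀ = 7.50 m/s, a = -1 m/s².
v = v₀ + at = 7.50 + (-1)(3) = 4.50 m/s
Δx = v₀t + ½at² = 7.50·3 + 0.5·-1·3² = 18.0 m

Phase 2 (decelerating): v₀ = 4.50 m/s, a = -0.3 m/s².
v = v₀ + at = 4.50 + (-0.3)(3.5) = 3.45 m/s
Δx = v₀t + ½at² = 4.50·3.5 + 0.5·-0.3·3.5² = 13.9 m
Total distance = 18.0 + 13.9 = 31.9 m

31.91 m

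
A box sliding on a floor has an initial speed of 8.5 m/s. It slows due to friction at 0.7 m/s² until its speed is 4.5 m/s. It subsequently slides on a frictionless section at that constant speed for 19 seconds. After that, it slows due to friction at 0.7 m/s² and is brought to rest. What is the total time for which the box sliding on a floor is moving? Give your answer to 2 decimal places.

Phase 1 (decelerating): v₀ = 8.50 m/s, a = -0.7 m/s².
v = v₀ + at → t = (4.5 − 8.50) / -0.7 = 5.71 s
v² = v₀² + 2aΔx → Δx = (4.5² − 8.50²)/(2·-0.7) = 37.1 m

Phase 2 (constant speed): v₀ = 4.50 m/s, a = 0 m/s².
v = v₀ + at = 4.50 + (0)(19) = 4.50 m/s
Δx = v₀t + ½at² = 4.50·19 + 0.5·0·19² = 85.5 m

Phase 3 (decelerating): v₀ = 4.50 m/s, a = -0.7 m/s².
v = v₀ + at → t = (0 − 4.50) / -0.7 = 6.43 s
v² = v₀² + 2aΔx → Δx = (0² − 4.50²)/(2·-0.7) = 14.5 m
Total time = 5.71 + 19.0 + 6.43 = 31.1 s

31.14 s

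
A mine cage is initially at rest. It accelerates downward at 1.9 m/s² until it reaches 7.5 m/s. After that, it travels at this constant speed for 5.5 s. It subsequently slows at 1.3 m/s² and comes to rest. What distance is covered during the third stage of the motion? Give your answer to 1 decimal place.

21.6 m

Phase 1 (accelerating): v₀ = 0 m/s, a = 1.9 m/s².
v = v₀ + at → t = (7.5 − 0) / 1.9 = 3.95 s
v² = v₀² + 2aΔx → Δx = (7.5² − 0²)/(2·1.9) = 14.8 m

Phase 2 (constant speed): v₀ = 7.50 m/s, a = 0 m/s².
v = v₀ + at = 7.50 + (0)(5.5) = 7.50 m/s
Δx = v₀t + ½at² = 7.50·5.5 + 0.5·0·5.5² = 41.2 m

Phase 3 (decelerating): v₀ = 7.50 m/s, a = -1.3 m/s².
v = v₀ + at → t = (0 − 7.50) / -1.3 = 5.77 s
v² = v₀² + 2aΔx → Δx = (0² − 7.50²)/(2·-1.3) = 21.6 m
Distance in phase 3 = 21.6 m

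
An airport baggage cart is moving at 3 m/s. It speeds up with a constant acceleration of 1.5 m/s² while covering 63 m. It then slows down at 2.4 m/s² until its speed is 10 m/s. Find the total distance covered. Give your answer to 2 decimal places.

Phase 1 (accelerating): v₀ = 3.00 m/s, a = 1.5 m/s².
v² = v₀² + 2aΔx = 3.00² + 2·1.5·63 = 198 → v = 14.1 m/s
t = (v − v₀)/a = (14.1 − 3.00)/1.5 = 7.38 s

Phase 2 (decelerating): v₀ = 14.1 m/s, a = -2.4 m/s².
v = v₀ + at → t = (10 − 14.1) / -2.4 = 1.70 s
v² = v₀² + 2aΔx → Δx = (10² − 14.1²)/(2·-2.4) = 20.4 m
Total distance = 63.0 + 20.4 = 83.4 m

83.42 m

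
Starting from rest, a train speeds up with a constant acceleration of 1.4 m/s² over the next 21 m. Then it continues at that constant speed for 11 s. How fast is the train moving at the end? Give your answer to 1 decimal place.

Phase 1 (accelerating): v₀ = 0 m/s, a = 1.4 m/s².
v² = v₀² + 2aΔx = 0² + 2·1.4·21 = 58.8 → v = 7.67 m/s
t = (v − v₀)/a = (7.67 − 0)/1.4 = 5.48 s

Phase 2 (constant speed): v₀ = 7.67 m/s, a = 0 m/s².
v = v₀ + at = 7.67 + (0)(11) = 7.67 m/s
Δx = v₀t + ½at² = 7.67·11 + 0.5·0·11² = 84.3 m
Final speed = 7.67 m/s

7.7 m/s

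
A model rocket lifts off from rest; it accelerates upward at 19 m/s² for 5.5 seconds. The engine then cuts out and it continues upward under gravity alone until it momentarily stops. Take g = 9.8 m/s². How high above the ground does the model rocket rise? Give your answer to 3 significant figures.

Phase 1 (powered ascent): v₀ = 0 m/s, a = 19 m/s².
v = v₀ + at = 0 + (19)(5.5) = 104 m/s
Δx = v₀t + ½at² = 0·5.5 + 0.5·19·5.5² = 287 m

Phase 2 (coasting upward): v₀ = 104 m/s, a = -9.8 m/s².
v = v₀ + at → t = (0 − 104) / -9.8 = 10.7 s
v² = v₀² + 2aΔx → Δx = (0² − 104²)/(2·-9.8) = 557 m
Maximum height = 287 + 557 = 845 m

845 m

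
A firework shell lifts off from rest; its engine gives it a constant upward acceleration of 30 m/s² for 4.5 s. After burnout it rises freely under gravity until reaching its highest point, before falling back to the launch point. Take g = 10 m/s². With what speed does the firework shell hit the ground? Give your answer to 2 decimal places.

Phase 1 (powered ascent): v₀ = 0 m/s, a = 30 m/s².
v = v₀ + at = 0 + (30)(4.5) = 135 m/s
Δx = v₀t + ½at² = 0·4.5 + 0.5·30·4.5² = 304 m

Phase 2 (coasting upward): v₀ = 135 m/s, a = -10 m/s².
v = v₀ + at → t = (0 − 135) / -10 = 13.5 s
v² = v₀² + 2aΔx → Δx = (0² − 135²)/(2·-10) = 911 m

Phase 3 (free fall): v₀ = 0 m/s, a = -10 m/s².
Falls 1220 m from rest: t = √(2·1220/10) = 15.6 s; v = g·t = 156 m/s.
Impact speed = 156 m/s

155.88 m/s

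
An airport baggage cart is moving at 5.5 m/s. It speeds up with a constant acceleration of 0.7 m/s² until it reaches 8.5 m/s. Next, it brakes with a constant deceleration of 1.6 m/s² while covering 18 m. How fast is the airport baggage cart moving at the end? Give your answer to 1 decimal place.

Phase 1 (accelerating): v₀ = 5.50 m/s, a = 0.7 m/s².
v = v₀ + at → t = (8.5 − 5.50) / 0.7 = 4.29 s
v² = v₀² + 2aΔx → Δx = (8.5² − 5.50²)/(2·0.7) = 30.0 m

Phase 2 (decelerating): v₀ = 8.50 m/s, a = -1.6 m/s².
v² = v₀² + 2aΔx = 8.50² + 2·-1.6·18 = 14.6 → v = 3.83 m/s
t = (v − v₀)/a = (3.83 − 8.50)/-1.6 = 2.92 s
Final speed = 3.83 m/s

3.8 m/s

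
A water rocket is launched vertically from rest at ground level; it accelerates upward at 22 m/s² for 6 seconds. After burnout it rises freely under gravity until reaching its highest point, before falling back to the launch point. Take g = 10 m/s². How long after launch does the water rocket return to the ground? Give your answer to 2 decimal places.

35.12 s

Phase 1 (powered ascent): v₀ = 0 m/s, a = 22 m/s².
v = v₀ + at = 0 + (22)(6) = 132 m/s
Δx = v₀t + ½at² = 0·6 + 0.5·22·6² = 396 m

Phase 2 (coasting upward): v₀ = 132 m/s, a = -10 m/s².
v = v₀ + at → t = (0 − 132) / -10 = 13.2 s
v² = v₀² + 2aΔx → Δx = (0² − 132²)/(2·-10) = 871 m

Phase 3 (free fall): v₀ = 0 m/s, a = -10 m/s².
Falls 1270 m from rest: t = √(2·1270/10) = 15.9 s; v = g·t = 159 m/s.
Total time = 6.00 + 13.2 + 15.9 = 35.1 s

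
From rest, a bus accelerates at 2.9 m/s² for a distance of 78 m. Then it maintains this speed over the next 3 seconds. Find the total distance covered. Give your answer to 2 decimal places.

Phase 1 (accelerating): v₀ = 0 m/s, a = 2.9 m/s².
v² = v₀² + 2aΔx = 0² + 2·2.9·78 = 452 → v = 21.3 m/s
t = (v − v₀)/a = (21.3 − 0)/2.9 = 7.33 s

Phase 2 (constant speed): v₀ = 21.3 m/s, a = 0 m/s².
v = v₀ + at = 21.3 + (0)(3) = 21.3 m/s
Δx = v₀t + ½at² = 21.3·3 + 0.5·0·3² = 63.8 m
Total distance = 78.0 + 63.8 = 142 m

141.81 m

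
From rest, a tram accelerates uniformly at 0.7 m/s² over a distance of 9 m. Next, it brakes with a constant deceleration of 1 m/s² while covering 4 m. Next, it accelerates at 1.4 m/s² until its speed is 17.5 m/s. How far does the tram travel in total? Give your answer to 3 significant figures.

121 m

Phase 1 (accelerating): v₀ = 0 m/s, a = 0.7 m/s².
v² = v₀² + 2aΔx = 0² + 2·0.7·9 = 12.6 → v = 3.55 m/s
t = (v − v₀)/a = (3.55 − 0)/0.7 = 5.07 s

Phase 2 (decelerating): v₀ = 3.55 m/s, a = -1 m/s².
v² = v₀² + 2aΔx = 3.55² + 2·-1·4 = 4.60 → v = 2.14 m/s
t = (v − v₀)/a = (2.14 − 3.55)/-1 = 1.40 s

Phase 3 (accelerating): v₀ = 2.14 m/s, a = 1.4 m/s².
v = v₀ + at → t = (17.5 − 2.14) / 1.4 = 11.0 s
v² = v₀² + 2aΔx → Δx = (17.5² − 2.14²)/(2·1.4) = 108 m
Total distance = 9.00 + 4.00 + 108 = 121 m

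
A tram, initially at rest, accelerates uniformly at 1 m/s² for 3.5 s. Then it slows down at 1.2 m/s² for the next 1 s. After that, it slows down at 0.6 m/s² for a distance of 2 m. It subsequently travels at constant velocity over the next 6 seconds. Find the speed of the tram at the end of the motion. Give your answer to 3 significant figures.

Phase 1 (accelerating): v₀ = 0 m/s, a = 1 m/s².
v = v₀ + at = 0 + (1)(3.5) = 3.50 m/s
Δx = v₀t + ½at² = 0·3.5 + 0.5·1·3.5² = 6.12 m

Phase 2 (decelerating): v₀ = 3.50 m/s, a = -1.2 m/s².
v = v₀ + at = 3.50 + (-1.2)(1) = 2.30 m/s
Δx = v₀t + ½at² = 3.50·1 + 0.5·-1.2·1² = 2.90 m

Phase 3 (decelerating): v₀ = 2.30 m/s, a = -0.6 m/s².
v² = v₀² + 2aΔx = 2.30² + 2·-0.6·2 = 2.89 → v = 1.70 m/s
t = (v − v₀)/a = (1.70 − 2.30)/-0.6 = 1.00 s

Phase 4 (constant speed): v₀ = 1.70 m/s, a = 0 m/s².
v = v₀ + at = 1.70 + (0)(6) = 1.70 m/s
Δx = v₀t + ½at² = 1.70·6 + 0.5·0·6² = 10.2 m
Final speed = 1.70 m/s

1.70 m/s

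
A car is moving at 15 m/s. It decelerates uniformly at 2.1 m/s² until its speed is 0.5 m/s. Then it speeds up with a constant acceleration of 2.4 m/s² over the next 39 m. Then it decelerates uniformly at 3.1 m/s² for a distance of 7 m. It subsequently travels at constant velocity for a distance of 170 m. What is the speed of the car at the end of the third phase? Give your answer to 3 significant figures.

12.0 m/s

Phase 1 (decelerating): v₀ = 15.0 m/s, a = -2.1 m/s².
v = v₀ + at → t = (0.5 − 15.0) / -2.1 = 6.90 s
v² = v₀² + 2aΔx → Δx = (0.5² − 15.0²)/(2·-2.1) = 53.5 m

Phase 2 (accelerating): v₀ = 0.500 m/s, a = 2.4 m/s².
v² = v₀² + 2aΔx = 0.500² + 2·2.4·39 = 187 → v = 13.7 m/s
t = (v − v₀)/a = (13.7 − 0.500)/2.4 = 5.50 s

Phase 3 (decelerating): v₀ = 13.7 m/s, a = -3.1 m/s².
v² = v₀² + 2aΔx = 13.7² + 2·-3.1·7 = 144 → v = 12.0 m/s
t = (v − v₀)/a = (12.0 − 13.7)/-3.1 = 0.545 s
Speed at end of phase 3 = 12.0 m/s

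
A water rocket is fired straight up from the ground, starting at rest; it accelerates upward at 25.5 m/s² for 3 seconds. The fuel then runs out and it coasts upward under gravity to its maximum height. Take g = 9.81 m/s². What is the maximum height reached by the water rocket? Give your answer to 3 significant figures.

413 m

Phase 1 (powered ascent): v₀ = 0 m/s, a = 25.5 m/s².
v = v₀ + at = 0 + (25.5)(3) = 76.5 m/s
Δx = v₀t + ½at² = 0·3 + 0.5·25.5·3² = 115 m

Phase 2 (coasting upward): v₀ = 76.5 m/s, a = -9.81 m/s².
v = v₀ + at → t = (0 − 76.5) / -9.81 = 7.80 s
v² = v₀² + 2aΔx → Δx = (0² − 76.5²)/(2·-9.81) = 298 m
Maximum height = 115 + 298 = 413 m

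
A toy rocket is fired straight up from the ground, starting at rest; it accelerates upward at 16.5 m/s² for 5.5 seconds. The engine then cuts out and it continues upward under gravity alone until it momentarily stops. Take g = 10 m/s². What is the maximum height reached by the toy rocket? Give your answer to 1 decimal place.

661.3 m

Phase 1 (powered ascent): v₀ = 0 m/s, a = 16.5 m/s².
v = v₀ + at = 0 + (16.5)(5.5) = 90.8 m/s
Δx = v₀t + ½at² = 0·5.5 + 0.5·16.5·5.5² = 250 m

Phase 2 (coasting upward): v₀ = 90.8 m/s, a = -10 m/s².
v = v₀ + at → t = (0 − 90.8) / -10 = 9.07 s
v² = v₀² + 2aΔx → Δx = (0² − 90.8²)/(2·-10) = 412 m
Maximum height = 250 + 412 = 661 m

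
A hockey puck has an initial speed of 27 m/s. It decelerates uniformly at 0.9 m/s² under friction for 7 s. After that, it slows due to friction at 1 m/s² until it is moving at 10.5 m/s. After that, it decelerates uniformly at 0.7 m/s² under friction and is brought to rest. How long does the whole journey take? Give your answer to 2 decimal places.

32.20 s

Phase 1 (decelerating): v₀ = 27.0 m/s, a = -0.9 m/s².
v = v₀ + at = 27.0 + (-0.9)(7) = 20.7 m/s
Δx = v₀t + ½at² = 27.0·7 + 0.5·-0.9·7² = 167 m

Phase 2 (decelerating): v₀ = 20.7 m/s, a = -1 m/s².
v = v₀ + at → t = (10.5 − 20.7) / -1 = 10.2 s
v² = v₀² + 2aΔx → Δx = (10.5² − 20.7²)/(2·-1) = 159 m

Phase 3 (decelerating): v₀ = 10.5 m/s, a = -0.7 m/s².
v = v₀ + at → t = (0 − 10.5) / -0.7 = 15.0 s
v² = v₀² + 2aΔx → Δx = (0² − 10.5²)/(2·-0.7) = 78.8 m
Total time = 7.00 + 10.2 + 15.0 = 32.2 s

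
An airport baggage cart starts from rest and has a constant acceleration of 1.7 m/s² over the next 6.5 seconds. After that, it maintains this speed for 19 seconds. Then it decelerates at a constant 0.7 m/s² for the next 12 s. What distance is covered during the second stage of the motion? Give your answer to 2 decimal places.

Phase 1 (accelerating): v₀ = 0 m/s, a = 1.7 m/s².
v = v₀ + at = 0 + (1.7)(6.5) = 11.0 m/s
Δx = v₀t + ½at² = 0·6.5 + 0.5·1.7·6.5² = 35.9 m

Phase 2 (constant speed): v₀ = 11.0 m/s, a = 0 m/s².
v = v₀ + at = 11.0 + (0)(19) = 11.0 m/s
Δx = v₀t + ½at² = 11.0·19 + 0.5·0·19² = 210 m
Distance in phase 2 = 210 m

209.95 m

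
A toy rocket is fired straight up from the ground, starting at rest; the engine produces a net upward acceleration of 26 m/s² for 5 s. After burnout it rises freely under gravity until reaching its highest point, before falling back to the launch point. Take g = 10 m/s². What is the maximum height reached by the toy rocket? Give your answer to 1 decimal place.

Phase 1 (powered ascent): v₀ = 0 m/s, a = 26 m/s².
v = v₀ + at = 0 + (26)(5) = 130 m/s
Δx = v₀t + ½at² = 0·5 + 0.5·26·5² = 325 m

Phase 2 (coasting upward): v₀ = 130 m/s, a = -10 m/s².
v = v₀ + at → t = (0 − 130) / -10 = 13.0 s
v² = v₀² + 2aΔx → Δx = (0² − 130²)/(2·-10) = 845 m
Maximum height = 325 + 845 = 1170 m

1170.0 m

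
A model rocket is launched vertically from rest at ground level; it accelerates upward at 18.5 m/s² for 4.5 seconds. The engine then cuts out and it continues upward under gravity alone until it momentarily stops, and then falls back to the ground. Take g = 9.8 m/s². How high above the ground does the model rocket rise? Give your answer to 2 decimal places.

Phase 1 (powered ascent): v₀ = 0 m/s, a = 18.5 m/s².
v = v₀ + at = 0 + (18.5)(4.5) = 83.2 m/s
Δx = v₀t + ½at² = 0·4.5 + 0.5·18.5·4.5² = 187 m

Phase 2 (coasting upward): v₀ = 83.2 m/s, a = -9.8 m/s².
v = v₀ + at → t = (0 − 83.2) / -9.8 = 8.49 s
v² = v₀² + 2aΔx → Δx = (0² − 83.2²)/(2·-9.8) = 354 m
Maximum height = 187 + 354 = 541 m

540.91 m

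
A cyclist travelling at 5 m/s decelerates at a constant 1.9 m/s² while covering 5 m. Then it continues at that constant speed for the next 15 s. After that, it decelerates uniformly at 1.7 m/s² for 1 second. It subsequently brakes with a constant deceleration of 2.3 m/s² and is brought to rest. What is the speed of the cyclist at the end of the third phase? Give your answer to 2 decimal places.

0.75 m/s

Phase 1 (decelerating): v₀ = 5.00 m/s, a = -1.9 m/s².
v² = v₀² + 2aΔx = 5.00² + 2·-1.9·5 = 6.00 → v = 2.45 m/s
t = (v − v₀)/a = (2.45 − 5.00)/-1.9 = 1.34 s

Phase 2 (constant speed): v₀ = 2.45 m/s, a = 0 m/s².
v = v₀ + at = 2.45 + (0)(15) = 2.45 m/s
Δx = v₀t + ½at² = 2.45·15 + 0.5·0·15² = 36.7 m

Phase 3 (decelerating): v₀ = 2.45 m/s, a = -1.7 m/s².
v = v₀ + at = 2.45 + (-1.7)(1) = 0.749 m/s
Δx = v₀t + ½at² = 2.45·1 + 0.5·-1.7·1² = 1.60 m
Speed at end of phase 3 = 0.749 m/s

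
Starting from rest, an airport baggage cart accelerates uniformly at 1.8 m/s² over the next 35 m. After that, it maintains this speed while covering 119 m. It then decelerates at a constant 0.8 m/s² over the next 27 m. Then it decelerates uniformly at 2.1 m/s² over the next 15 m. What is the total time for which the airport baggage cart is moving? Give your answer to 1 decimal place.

Phase 1 (accelerating): v₀ = 0 m/s, a = 1.8 m/s².
v² = v₀² + 2aΔx = 0² + 2·1.8·35 = 126 → v = 11.2 m/s
t = (v − v₀)/a = (11.2 − 0)/1.8 = 6.24 s

Phase 2 (constant speed): v₀ = 11.2 m/s, a = 0 m/s².
Constant speed: t = d/v = 119/11.2 = 10.6 s

Phase 3 (decelerating): v₀ = 11.2 m/s, a = -0.8 m/s².
v² = v₀² + 2aΔx = 11.2² + 2·-0.8·27 = 82.8 → v = 9.10 m/s
t = (v − v₀)/a = (9.10 − 11.2)/-0.8 = 2.66 s

Phase 4 (decelerating): v₀ = 9.10 m/s, a = -2.1 m/s².
v² = v₀² + 2aΔx = 9.10² + 2·-2.1·15 = 19.8 → v = 4.45 m/s
t = (v − v₀)/a = (4.45 − 9.10)/-2.1 = 2.21 s
Total time = 6.24 + 10.6 + 2.66 + 2.21 = 21.7 s

21.7 s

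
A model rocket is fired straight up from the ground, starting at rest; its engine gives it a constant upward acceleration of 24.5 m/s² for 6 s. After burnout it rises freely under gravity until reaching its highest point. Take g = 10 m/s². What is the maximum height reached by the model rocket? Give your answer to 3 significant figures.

Phase 1 (powered ascent): v₀ = 0 m/s, a = 24.5 m/s².
v = v₀ + at = 0 + (24.5)(6) = 147 m/s
Δx = v₀t + ½at² = 0·6 + 0.5·24.5·6² = 441 m

Phase 2 (coasting upward): v₀ = 147 m/s, a = -10 m/s².
v = v₀ + at → t = (0 − 147) / -10 = 14.7 s
v² = v₀² + 2aΔx → Δx = (0² − 147²)/(2·-10) = 1080 m
Maximum height = 441 + 1080 = 1520 m

1520 m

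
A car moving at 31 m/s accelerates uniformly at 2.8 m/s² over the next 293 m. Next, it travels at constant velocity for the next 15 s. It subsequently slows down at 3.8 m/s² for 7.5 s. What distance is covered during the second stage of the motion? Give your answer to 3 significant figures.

765 m

Phase 1 (accelerating): v₀ = 31.0 m/s, a = 2.8 m/s².
v² = v₀² + 2aΔx = 31.0² + 2·2.8·293 = 2600 → v = 51.0 m/s
t = (v − v₀)/a = (51.0 − 31.0)/2.8 = 7.15 s

Phase 2 (constant speed): v₀ = 51.0 m/s, a = 0 m/s².
v = v₀ + at = 51.0 + (0)(15) = 51.0 m/s
Δx = v₀t + ½at² = 51.0·15 + 0.5·0·15² = 765 m
Distance in phase 2 = 765 m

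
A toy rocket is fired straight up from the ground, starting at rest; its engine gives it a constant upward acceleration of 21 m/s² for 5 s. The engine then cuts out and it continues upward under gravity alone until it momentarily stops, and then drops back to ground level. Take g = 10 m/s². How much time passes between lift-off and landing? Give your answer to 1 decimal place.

28.3 s

Phase 1 (powered ascent): v₀ = 0 m/s, a = 21 m/s².
v = v₀ + at = 0 + (21)(5) = 105 m/s
Δx = v₀t + ½at² = 0·5 + 0.5·21·5² = 262 m

Phase 2 (coasting upward): v₀ = 105 m/s, a = -10 m/s².
v = v₀ + at → t = (0 − 105) / -10 = 10.5 s
v² = v₀² + 2aΔx → Δx = (0² − 105²)/(2·-10) = 551 m

Phase 3 (free fall): v₀ = 0 m/s, a = -10 m/s².
Falls 814 m from rest: t = √(2·814/10) = 12.8 s; v = g·t = 128 m/s.
Total time = 5.00 + 10.5 + 12.8 = 28.3 s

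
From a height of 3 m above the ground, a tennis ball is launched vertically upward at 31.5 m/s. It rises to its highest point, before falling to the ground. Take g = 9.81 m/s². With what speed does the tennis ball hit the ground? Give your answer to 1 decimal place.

32.4 m/s

Phase 1 (rising): v₀ = 31.5 m/s, a = -9.81 m/s².
v = v₀ + at → t = (0 − 31.5) / -9.81 = 3.21 s
v² = v₀² + 2aΔx → Δx = (0² − 31.5²)/(2·-9.81) = 50.6 m

Phase 2 (falling): v₀ = 0 m/s, a = -9.81 m/s².
Falls 53.6 m from rest: t = √(2·53.6/9.81) = 3.30 s; v = g·t = 32.4 m/s.
Final speed = 32.4 m/s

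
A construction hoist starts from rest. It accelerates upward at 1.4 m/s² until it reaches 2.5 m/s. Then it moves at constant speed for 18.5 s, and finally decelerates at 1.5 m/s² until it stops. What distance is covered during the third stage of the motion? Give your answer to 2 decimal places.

Phase 1 (accelerating): v₀ = 0 m/s, a = 1.4 m/s².
v = v₀ + at → t = (2.5 − 0) / 1.4 = 1.79 s
v² = v₀² + 2aΔx → Δx = (2.5² − 0²)/(2·1.4) = 2.23 m

Phase 2 (constant speed): v₀ = 2.50 m/s, a = 0 m/s².
v = v₀ + at = 2.50 + (0)(18.5) = 2.50 m/s
Δx = v₀t + ½at² = 2.50·18.5 + 0.5·0·18.5² = 46.2 m

Phase 3 (decelerating): v₀ = 2.50 m/s, a = -1.5 m/s².
v = v₀ + at → t = (0 − 2.50) / -1.5 = 1.67 s
v² = v₀² + 2aΔx → Δx = (0² − 2.50²)/(2·-1.5) = 2.08 m
Distance in phase 3 = 2.08 m

2.08 m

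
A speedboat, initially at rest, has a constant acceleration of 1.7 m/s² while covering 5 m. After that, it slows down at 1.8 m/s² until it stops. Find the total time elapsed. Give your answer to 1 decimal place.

4.7 s

Phase 1 (accelerating): v₀ = 0 m/s, a = 1.7 m/s².
v² = v₀² + 2aΔx = 0² + 2·1.7·5 = 17.0 → v = 4.12 m/s
t = (v − v₀)/a = (4.12 − 0)/1.7 = 2.43 s

Phase 2 (decelerating): v₀ = 4.12 m/s, a = -1.8 m/s².
v = v₀ + at → t = (0 − 4.12) / -1.8 = 2.29 s
v² = v₀² + 2aΔx → Δx = (0² − 4.12²)/(2·-1.8) = 4.72 m
Total time = 2.43 + 2.29 = 4.72 s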